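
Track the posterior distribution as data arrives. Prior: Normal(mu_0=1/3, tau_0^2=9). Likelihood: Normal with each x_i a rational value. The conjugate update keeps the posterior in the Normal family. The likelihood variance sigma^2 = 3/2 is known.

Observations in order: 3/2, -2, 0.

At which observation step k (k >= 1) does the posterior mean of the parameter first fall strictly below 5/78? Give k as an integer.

obs 1: x=3/2 → posterior Normal(4/3, 9/7)
obs 2: x=-2 → posterior Normal(-8/39, 9/13)
obs 3: x=0 → posterior Normal(-8/57, 9/19)

k = 2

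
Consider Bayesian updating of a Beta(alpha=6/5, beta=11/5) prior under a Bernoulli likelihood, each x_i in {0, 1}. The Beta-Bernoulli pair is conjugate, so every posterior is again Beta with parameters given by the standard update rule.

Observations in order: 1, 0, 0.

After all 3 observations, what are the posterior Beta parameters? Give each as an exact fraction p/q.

alpha=11/5, beta=21/5

obs 1: x=1 → posterior Beta(11/5, 11/5)
obs 2: x=0 → posterior Beta(11/5, 16/5)
obs 3: x=0 → posterior Beta(11/5, 21/5)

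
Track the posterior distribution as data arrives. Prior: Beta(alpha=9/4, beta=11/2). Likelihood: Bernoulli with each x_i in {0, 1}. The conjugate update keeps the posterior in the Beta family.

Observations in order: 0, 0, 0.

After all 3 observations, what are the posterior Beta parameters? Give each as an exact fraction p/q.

alpha=9/4, beta=17/2

obs 1: x=0 → posterior Beta(9/4, 13/2)
obs 2: x=0 → posterior Beta(9/4, 15/2)
obs 3: x=0 → posterior Beta(9/4, 17/2)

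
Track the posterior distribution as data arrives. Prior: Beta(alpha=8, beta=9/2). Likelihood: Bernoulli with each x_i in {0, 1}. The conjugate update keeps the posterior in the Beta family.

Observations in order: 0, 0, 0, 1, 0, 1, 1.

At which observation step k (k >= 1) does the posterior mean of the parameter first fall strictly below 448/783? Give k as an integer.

k = 2

obs 1: x=0 → posterior Beta(8, 11/2)
obs 2: x=0 → posterior Beta(8, 13/2)
obs 3: x=0 → posterior Beta(8, 15/2)
obs 4: x=1 → posterior Beta(9, 15/2)
obs 5: x=0 → posterior Beta(9, 17/2)
obs 6: x=1 → posterior Beta(10, 17/2)
obs 7: x=1 → posterior Beta(11, 17/2)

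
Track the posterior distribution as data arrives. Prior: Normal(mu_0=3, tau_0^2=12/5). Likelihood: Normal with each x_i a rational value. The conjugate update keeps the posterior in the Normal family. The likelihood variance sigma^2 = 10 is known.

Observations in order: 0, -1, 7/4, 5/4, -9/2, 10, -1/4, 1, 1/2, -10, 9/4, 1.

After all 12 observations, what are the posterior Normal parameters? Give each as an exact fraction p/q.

obs 1: x=0 → posterior Normal(75/31, 60/31)
obs 2: x=-1 → posterior Normal(69/37, 60/37)
obs 3: x=7/4 → posterior Normal(159/86, 60/43)
obs 4: x=5/4 → posterior Normal(87/49, 60/49)
obs 5: x=-9/2 → posterior Normal(12/11, 12/11)
obs 6: x=10 → posterior Normal(120/61, 60/61)
obs 7: x=-1/4 → posterior Normal(237/134, 60/67)
obs 8: x=1 → posterior Normal(249/146, 60/73)
obs 9: x=1/2 → posterior Normal(255/158, 60/79)
obs 10: x=-10 → posterior Normal(27/34, 12/17)
obs 11: x=9/4 → posterior Normal(81/91, 60/91)
obs 12: x=1 → posterior Normal(87/97, 60/97)

mu_0=87/97, tau_0^2=60/97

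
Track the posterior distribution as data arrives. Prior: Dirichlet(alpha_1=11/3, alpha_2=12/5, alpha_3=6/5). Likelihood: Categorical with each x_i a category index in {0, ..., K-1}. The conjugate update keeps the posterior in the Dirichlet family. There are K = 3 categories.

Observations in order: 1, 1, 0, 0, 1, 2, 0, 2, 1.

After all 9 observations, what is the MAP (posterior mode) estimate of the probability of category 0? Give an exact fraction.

obs 1: x=1 → posterior Dirichlet(11/3, 17/5, 6/5)
obs 2: x=1 → posterior Dirichlet(11/3, 22/5, 6/5)
obs 3: x=0 → posterior Dirichlet(14/3, 22/5, 6/5)
obs 4: x=0 → posterior Dirichlet(17/3, 22/5, 6/5)
obs 5: x=1 → posterior Dirichlet(17/3, 27/5, 6/5)
obs 6: x=2 → posterior Dirichlet(17/3, 27/5, 11/5)
obs 7: x=0 → posterior Dirichlet(20/3, 27/5, 11/5)
obs 8: x=2 → posterior Dirichlet(20/3, 27/5, 16/5)
obs 9: x=1 → posterior Dirichlet(20/3, 32/5, 16/5)

85/199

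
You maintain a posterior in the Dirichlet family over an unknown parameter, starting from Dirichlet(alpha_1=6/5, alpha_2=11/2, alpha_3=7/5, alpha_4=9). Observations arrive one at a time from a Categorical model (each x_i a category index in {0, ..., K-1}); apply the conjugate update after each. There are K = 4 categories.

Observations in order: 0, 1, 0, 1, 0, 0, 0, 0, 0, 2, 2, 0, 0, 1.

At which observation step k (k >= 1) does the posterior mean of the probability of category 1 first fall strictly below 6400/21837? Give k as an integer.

k = 9

obs 1: x=0 → posterior Dirichlet(11/5, 11/2, 7/5, 9)
obs 2: x=1 → posterior Dirichlet(11/5, 13/2, 7/5, 9)
obs 3: x=0 → posterior Dirichlet(16/5, 13/2, 7/5, 9)
obs 4: x=1 → posterior Dirichlet(16/5, 15/2, 7/5, 9)
obs 5: x=0 → posterior Dirichlet(21/5, 15/2, 7/5, 9)
obs 6: x=0 → posterior Dirichlet(26/5, 15/2, 7/5, 9)
obs 7: x=0 → posterior Dirichlet(31/5, 15/2, 7/5, 9)
obs 8: x=0 → posterior Dirichlet(36/5, 15/2, 7/5, 9)
obs 9: x=0 → posterior Dirichlet(41/5, 15/2, 7/5, 9)
obs 10: x=2 → posterior Dirichlet(41/5, 15/2, 12/5, 9)
obs 11: x=2 → posterior Dirichlet(41/5, 15/2, 17/5, 9)
obs 12: x=0 → posterior Dirichlet(46/5, 15/2, 17/5, 9)
obs 13: x=0 → posterior Dirichlet(51/5, 15/2, 17/5, 9)
obs 14: x=1 → posterior Dirichlet(51/5, 17/2, 17/5, 9)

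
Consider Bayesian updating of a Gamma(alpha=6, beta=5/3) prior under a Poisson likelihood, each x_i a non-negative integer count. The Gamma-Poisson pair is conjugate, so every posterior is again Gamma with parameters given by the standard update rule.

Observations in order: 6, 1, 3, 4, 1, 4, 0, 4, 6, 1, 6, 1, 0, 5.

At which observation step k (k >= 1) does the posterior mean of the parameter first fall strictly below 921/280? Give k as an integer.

k = 5

obs 1: x=6 → posterior Gamma(12, 8/3)
obs 2: x=1 → posterior Gamma(13, 11/3)
obs 3: x=3 → posterior Gamma(16, 14/3)
obs 4: x=4 → posterior Gamma(20, 17/3)
obs 5: x=1 → posterior Gamma(21, 20/3)
obs 6: x=4 → posterior Gamma(25, 23/3)
obs 7: x=0 → posterior Gamma(25, 26/3)
obs 8: x=4 → posterior Gamma(29, 29/3)
obs 9: x=6 → posterior Gamma(35, 32/3)
obs 10: x=1 → posterior Gamma(36, 35/3)
obs 11: x=6 → posterior Gamma(42, 38/3)
obs 12: x=1 → posterior Gamma(43, 41/3)
obs 13: x=0 → posterior Gamma(43, 44/3)
obs 14: x=5 → posterior Gamma(48, 47/3)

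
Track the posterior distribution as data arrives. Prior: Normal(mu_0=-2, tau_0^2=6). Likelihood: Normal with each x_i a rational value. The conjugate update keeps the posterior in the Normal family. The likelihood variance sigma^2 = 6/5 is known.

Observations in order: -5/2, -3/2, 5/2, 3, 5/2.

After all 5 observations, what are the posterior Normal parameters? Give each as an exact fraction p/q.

obs 1: x=-5/2 → posterior Normal(-29/12, 1)
obs 2: x=-3/2 → posterior Normal(-2, 6/11)
obs 3: x=5/2 → posterior Normal(-19/32, 3/8)
obs 4: x=3 → posterior Normal(11/42, 2/7)
obs 5: x=5/2 → posterior Normal(9/13, 3/13)

mu_0=9/13, tau_0^2=3/13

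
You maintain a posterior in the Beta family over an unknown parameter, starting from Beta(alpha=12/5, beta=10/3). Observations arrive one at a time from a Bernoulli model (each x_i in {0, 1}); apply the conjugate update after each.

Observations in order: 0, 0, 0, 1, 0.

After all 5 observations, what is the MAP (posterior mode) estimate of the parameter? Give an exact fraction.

obs 1: x=0 → posterior Beta(12/5, 13/3)
obs 2: x=0 → posterior Beta(12/5, 16/3)
obs 3: x=0 → posterior Beta(12/5, 19/3)
obs 4: x=1 → posterior Beta(17/5, 19/3)
obs 5: x=0 → posterior Beta(17/5, 22/3)

36/131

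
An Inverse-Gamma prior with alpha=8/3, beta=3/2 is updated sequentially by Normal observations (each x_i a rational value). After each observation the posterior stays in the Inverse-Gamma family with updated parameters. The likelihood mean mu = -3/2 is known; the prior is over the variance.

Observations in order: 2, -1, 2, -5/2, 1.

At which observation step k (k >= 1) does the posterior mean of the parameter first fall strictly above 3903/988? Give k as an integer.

k = 3

obs 1: x=2 → posterior Inverse-Gamma(19/6, 61/8)
obs 2: x=-1 → posterior Inverse-Gamma(11/3, 31/4)
obs 3: x=2 → posterior Inverse-Gamma(25/6, 111/8)
obs 4: x=-5/2 → posterior Inverse-Gamma(14/3, 115/8)
obs 5: x=1 → posterior Inverse-Gamma(31/6, 35/2)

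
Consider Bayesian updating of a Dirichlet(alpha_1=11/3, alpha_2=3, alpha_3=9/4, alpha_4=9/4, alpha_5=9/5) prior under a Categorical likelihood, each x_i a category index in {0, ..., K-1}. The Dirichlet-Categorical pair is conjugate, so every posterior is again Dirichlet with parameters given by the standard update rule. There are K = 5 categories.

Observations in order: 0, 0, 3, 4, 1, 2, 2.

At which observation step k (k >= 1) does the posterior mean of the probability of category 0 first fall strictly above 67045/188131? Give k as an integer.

obs 1: x=0 → posterior Dirichlet(14/3, 3, 9/4, 9/4, 9/5)
obs 2: x=0 → posterior Dirichlet(17/3, 3, 9/4, 9/4, 9/5)
obs 3: x=3 → posterior Dirichlet(17/3, 3, 9/4, 13/4, 9/5)
obs 4: x=4 → posterior Dirichlet(17/3, 3, 9/4, 13/4, 14/5)
obs 5: x=1 → posterior Dirichlet(17/3, 4, 9/4, 13/4, 14/5)
obs 6: x=2 → posterior Dirichlet(17/3, 4, 13/4, 13/4, 14/5)
obs 7: x=2 → posterior Dirichlet(17/3, 4, 17/4, 13/4, 14/5)

k = 2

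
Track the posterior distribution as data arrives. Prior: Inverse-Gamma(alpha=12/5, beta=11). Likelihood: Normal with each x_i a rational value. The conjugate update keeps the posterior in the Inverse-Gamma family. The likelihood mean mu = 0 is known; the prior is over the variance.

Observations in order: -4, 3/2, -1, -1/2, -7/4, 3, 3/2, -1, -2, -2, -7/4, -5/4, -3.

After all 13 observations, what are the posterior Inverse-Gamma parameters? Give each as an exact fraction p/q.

obs 1: x=-4 → posterior Inverse-Gamma(29/10, 19)
obs 2: x=3/2 → posterior Inverse-Gamma(17/5, 161/8)
obs 3: x=-1 → posterior Inverse-Gamma(39/10, 165/8)
obs 4: x=-1/2 → posterior Inverse-Gamma(22/5, 83/4)
obs 5: x=-7/4 → posterior Inverse-Gamma(49/10, 713/32)
obs 6: x=3 → posterior Inverse-Gamma(27/5, 857/32)
obs 7: x=3/2 → posterior Inverse-Gamma(59/10, 893/32)
obs 8: x=-1 → posterior Inverse-Gamma(32/5, 909/32)
obs 9: x=-2 → posterior Inverse-Gamma(69/10, 973/32)
obs 10: x=-2 → posterior Inverse-Gamma(37/5, 1037/32)
obs 11: x=-7/4 → posterior Inverse-Gamma(79/10, 543/16)
obs 12: x=-5/4 → posterior Inverse-Gamma(42/5, 1111/32)
obs 13: x=-3 → posterior Inverse-Gamma(89/10, 1255/32)

alpha=89/10, beta=1255/32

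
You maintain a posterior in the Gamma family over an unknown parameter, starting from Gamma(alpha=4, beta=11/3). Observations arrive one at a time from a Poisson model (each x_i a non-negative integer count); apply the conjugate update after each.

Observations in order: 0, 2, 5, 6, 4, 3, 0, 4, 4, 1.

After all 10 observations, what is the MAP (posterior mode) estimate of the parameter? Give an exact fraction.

96/41

obs 1: x=0 → posterior Gamma(4, 14/3)
obs 2: x=2 → posterior Gamma(6, 17/3)
obs 3: x=5 → posterior Gamma(11, 20/3)
obs 4: x=6 → posterior Gamma(17, 23/3)
obs 5: x=4 → posterior Gamma(21, 26/3)
obs 6: x=3 → posterior Gamma(24, 29/3)
obs 7: x=0 → posterior Gamma(24, 32/3)
obs 8: x=4 → posterior Gamma(28, 35/3)
obs 9: x=4 → posterior Gamma(32, 38/3)
obs 10: x=1 → posterior Gamma(33, 41/3)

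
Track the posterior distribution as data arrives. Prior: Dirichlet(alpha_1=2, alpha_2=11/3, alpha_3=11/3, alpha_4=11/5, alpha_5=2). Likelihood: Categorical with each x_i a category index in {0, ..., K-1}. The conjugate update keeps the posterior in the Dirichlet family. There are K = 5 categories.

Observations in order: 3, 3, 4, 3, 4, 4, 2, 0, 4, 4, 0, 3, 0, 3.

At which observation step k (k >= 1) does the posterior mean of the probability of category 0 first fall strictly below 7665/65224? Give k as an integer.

obs 1: x=3 → posterior Dirichlet(2, 11/3, 11/3, 16/5, 2)
obs 2: x=3 → posterior Dirichlet(2, 11/3, 11/3, 21/5, 2)
obs 3: x=4 → posterior Dirichlet(2, 11/3, 11/3, 21/5, 3)
obs 4: x=3 → posterior Dirichlet(2, 11/3, 11/3, 26/5, 3)
obs 5: x=4 → posterior Dirichlet(2, 11/3, 11/3, 26/5, 4)
obs 6: x=4 → posterior Dirichlet(2, 11/3, 11/3, 26/5, 5)
obs 7: x=2 → posterior Dirichlet(2, 11/3, 14/3, 26/5, 5)
obs 8: x=0 → posterior Dirichlet(3, 11/3, 14/3, 26/5, 5)
obs 9: x=4 → posterior Dirichlet(3, 11/3, 14/3, 26/5, 6)
obs 10: x=4 → posterior Dirichlet(3, 11/3, 14/3, 26/5, 7)
obs 11: x=0 → posterior Dirichlet(4, 11/3, 14/3, 26/5, 7)
obs 12: x=3 → posterior Dirichlet(4, 11/3, 14/3, 31/5, 7)
obs 13: x=0 → posterior Dirichlet(5, 11/3, 14/3, 31/5, 7)
obs 14: x=3 → posterior Dirichlet(5, 11/3, 14/3, 36/5, 7)

k = 4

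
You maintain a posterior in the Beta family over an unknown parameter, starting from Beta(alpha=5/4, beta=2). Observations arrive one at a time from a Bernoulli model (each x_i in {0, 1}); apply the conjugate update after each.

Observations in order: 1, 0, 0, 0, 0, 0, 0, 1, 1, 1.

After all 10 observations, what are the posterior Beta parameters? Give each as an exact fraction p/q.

obs 1: x=1 → posterior Beta(9/4, 2)
obs 2: x=0 → posterior Beta(9/4, 3)
obs 3: x=0 → posterior Beta(9/4, 4)
obs 4: x=0 → posterior Beta(9/4, 5)
obs 5: x=0 → posterior Beta(9/4, 6)
obs 6: x=0 → posterior Beta(9/4, 7)
obs 7: x=0 → posterior Beta(9/4, 8)
obs 8: x=1 → posterior Beta(13/4, 8)
obs 9: x=1 → posterior Beta(17/4, 8)
obs 10: x=1 → posterior Beta(21/4, 8)

alpha=21/4, beta=8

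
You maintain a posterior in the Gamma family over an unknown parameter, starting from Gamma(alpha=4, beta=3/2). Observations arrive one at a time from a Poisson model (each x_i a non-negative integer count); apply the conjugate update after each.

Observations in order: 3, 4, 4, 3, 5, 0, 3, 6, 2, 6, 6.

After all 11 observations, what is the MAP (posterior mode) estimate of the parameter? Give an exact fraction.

obs 1: x=3 → posterior Gamma(7, 5/2)
obs 2: x=4 → posterior Gamma(11, 7/2)
obs 3: x=4 → posterior Gamma(15, 9/2)
obs 4: x=3 → posterior Gamma(18, 11/2)
obs 5: x=5 → posterior Gamma(23, 13/2)
obs 6: x=0 → posterior Gamma(23, 15/2)
obs 7: x=3 → posterior Gamma(26, 17/2)
obs 8: x=6 → posterior Gamma(32, 19/2)
obs 9: x=2 → posterior Gamma(34, 21/2)
obs 10: x=6 → posterior Gamma(40, 23/2)
obs 11: x=6 → posterior Gamma(46, 25/2)

18/5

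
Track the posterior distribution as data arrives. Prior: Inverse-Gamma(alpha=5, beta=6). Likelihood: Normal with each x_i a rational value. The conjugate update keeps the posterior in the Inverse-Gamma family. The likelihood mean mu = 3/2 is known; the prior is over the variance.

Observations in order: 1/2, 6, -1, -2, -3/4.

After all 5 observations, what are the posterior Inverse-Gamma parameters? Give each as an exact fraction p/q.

alpha=15/2, beta=909/32

obs 1: x=1/2 → posterior Inverse-Gamma(11/2, 13/2)
obs 2: x=6 → posterior Inverse-Gamma(6, 133/8)
obs 3: x=-1 → posterior Inverse-Gamma(13/2, 79/4)
obs 4: x=-2 → posterior Inverse-Gamma(7, 207/8)
obs 5: x=-3/4 → posterior Inverse-Gamma(15/2, 909/32)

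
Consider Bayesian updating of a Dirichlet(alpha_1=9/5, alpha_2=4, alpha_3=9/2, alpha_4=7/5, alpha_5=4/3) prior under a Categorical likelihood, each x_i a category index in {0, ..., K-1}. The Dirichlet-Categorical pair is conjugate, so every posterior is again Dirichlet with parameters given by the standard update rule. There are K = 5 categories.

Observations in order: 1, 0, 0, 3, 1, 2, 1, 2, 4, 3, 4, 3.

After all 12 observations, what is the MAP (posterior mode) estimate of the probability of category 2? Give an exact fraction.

obs 1: x=1 → posterior Dirichlet(9/5, 5, 9/2, 7/5, 4/3)
obs 2: x=0 → posterior Dirichlet(14/5, 5, 9/2, 7/5, 4/3)
obs 3: x=0 → posterior Dirichlet(19/5, 5, 9/2, 7/5, 4/3)
obs 4: x=3 → posterior Dirichlet(19/5, 5, 9/2, 12/5, 4/3)
obs 5: x=1 → posterior Dirichlet(19/5, 6, 9/2, 12/5, 4/3)
obs 6: x=2 → posterior Dirichlet(19/5, 6, 11/2, 12/5, 4/3)
obs 7: x=1 → posterior Dirichlet(19/5, 7, 11/2, 12/5, 4/3)
obs 8: x=2 → posterior Dirichlet(19/5, 7, 13/2, 12/5, 4/3)
obs 9: x=4 → posterior Dirichlet(19/5, 7, 13/2, 12/5, 7/3)
obs 10: x=3 → posterior Dirichlet(19/5, 7, 13/2, 17/5, 7/3)
obs 11: x=4 → posterior Dirichlet(19/5, 7, 13/2, 17/5, 10/3)
obs 12: x=3 → posterior Dirichlet(19/5, 7, 13/2, 22/5, 10/3)

165/601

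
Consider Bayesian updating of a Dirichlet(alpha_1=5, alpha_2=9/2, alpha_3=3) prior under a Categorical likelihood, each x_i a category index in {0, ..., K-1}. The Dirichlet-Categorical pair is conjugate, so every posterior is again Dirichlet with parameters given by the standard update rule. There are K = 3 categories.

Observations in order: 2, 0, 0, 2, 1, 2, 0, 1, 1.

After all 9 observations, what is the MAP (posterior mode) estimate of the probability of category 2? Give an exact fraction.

obs 1: x=2 → posterior Dirichlet(5, 9/2, 4)
obs 2: x=0 → posterior Dirichlet(6, 9/2, 4)
obs 3: x=0 → posterior Dirichlet(7, 9/2, 4)
obs 4: x=2 → posterior Dirichlet(7, 9/2, 5)
obs 5: x=1 → posterior Dirichlet(7, 11/2, 5)
obs 6: x=2 → posterior Dirichlet(7, 11/2, 6)
obs 7: x=0 → posterior Dirichlet(8, 11/2, 6)
obs 8: x=1 → posterior Dirichlet(8, 13/2, 6)
obs 9: x=1 → posterior Dirichlet(8, 15/2, 6)

10/37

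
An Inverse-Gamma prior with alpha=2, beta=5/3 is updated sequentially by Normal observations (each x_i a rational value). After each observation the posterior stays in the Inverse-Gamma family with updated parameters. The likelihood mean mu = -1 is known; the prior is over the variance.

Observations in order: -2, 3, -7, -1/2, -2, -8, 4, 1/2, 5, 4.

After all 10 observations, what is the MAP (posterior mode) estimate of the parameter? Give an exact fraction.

1169/96

obs 1: x=-2 → posterior Inverse-Gamma(5/2, 13/6)
obs 2: x=3 → posterior Inverse-Gamma(3, 61/6)
obs 3: x=-7 → posterior Inverse-Gamma(7/2, 169/6)
obs 4: x=-1/2 → posterior Inverse-Gamma(4, 679/24)
obs 5: x=-2 → posterior Inverse-Gamma(9/2, 691/24)
obs 6: x=-8 → posterior Inverse-Gamma(5, 1279/24)
obs 7: x=4 → posterior Inverse-Gamma(11/2, 1579/24)
obs 8: x=1/2 → posterior Inverse-Gamma(6, 803/12)
obs 9: x=5 → posterior Inverse-Gamma(13/2, 1019/12)
obs 10: x=4 → posterior Inverse-Gamma(7, 1169/12)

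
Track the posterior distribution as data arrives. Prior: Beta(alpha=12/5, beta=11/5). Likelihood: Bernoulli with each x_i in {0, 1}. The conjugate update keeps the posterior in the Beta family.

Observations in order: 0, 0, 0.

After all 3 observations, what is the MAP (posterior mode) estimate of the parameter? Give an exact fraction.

obs 1: x=0 → posterior Beta(12/5, 16/5)
obs 2: x=0 → posterior Beta(12/5, 21/5)
obs 3: x=0 → posterior Beta(12/5, 26/5)

1/4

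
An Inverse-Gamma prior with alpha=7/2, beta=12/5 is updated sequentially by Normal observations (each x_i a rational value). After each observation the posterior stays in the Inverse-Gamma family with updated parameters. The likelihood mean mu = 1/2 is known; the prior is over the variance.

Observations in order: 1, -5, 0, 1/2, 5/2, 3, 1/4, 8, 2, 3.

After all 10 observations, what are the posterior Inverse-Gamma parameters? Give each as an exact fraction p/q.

alpha=17/2, beta=8849/160

obs 1: x=1 → posterior Inverse-Gamma(4, 101/40)
obs 2: x=-5 → posterior Inverse-Gamma(9/2, 353/20)
obs 3: x=0 → posterior Inverse-Gamma(5, 711/40)
obs 4: x=1/2 → posterior Inverse-Gamma(11/2, 711/40)
obs 5: x=5/2 → posterior Inverse-Gamma(6, 791/40)
obs 6: x=3 → posterior Inverse-Gamma(13/2, 229/10)
obs 7: x=1/4 → posterior Inverse-Gamma(7, 3669/160)
obs 8: x=8 → posterior Inverse-Gamma(15/2, 8169/160)
obs 9: x=2 → posterior Inverse-Gamma(8, 8349/160)
obs 10: x=3 → posterior Inverse-Gamma(17/2, 8849/160)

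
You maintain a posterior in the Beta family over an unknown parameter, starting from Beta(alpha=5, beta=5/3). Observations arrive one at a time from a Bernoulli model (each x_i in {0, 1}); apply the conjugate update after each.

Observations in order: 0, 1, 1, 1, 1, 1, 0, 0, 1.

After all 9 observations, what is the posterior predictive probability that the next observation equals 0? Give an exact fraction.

obs 1: x=0 → posterior Beta(5, 8/3)
obs 2: x=1 → posterior Beta(6, 8/3)
obs 3: x=1 → posterior Beta(7, 8/3)
obs 4: x=1 → posterior Beta(8, 8/3)
obs 5: x=1 → posterior Beta(9, 8/3)
obs 6: x=1 → posterior Beta(10, 8/3)
obs 7: x=0 → posterior Beta(10, 11/3)
obs 8: x=0 → posterior Beta(10, 14/3)
obs 9: x=1 → posterior Beta(11, 14/3)

14/47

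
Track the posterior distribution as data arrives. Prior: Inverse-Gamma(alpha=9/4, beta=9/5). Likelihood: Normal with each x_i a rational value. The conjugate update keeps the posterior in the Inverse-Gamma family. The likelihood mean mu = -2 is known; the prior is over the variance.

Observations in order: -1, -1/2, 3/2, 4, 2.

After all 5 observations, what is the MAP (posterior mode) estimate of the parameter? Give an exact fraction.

711/115

obs 1: x=-1 → posterior Inverse-Gamma(11/4, 23/10)
obs 2: x=-1/2 → posterior Inverse-Gamma(13/4, 137/40)
obs 3: x=3/2 → posterior Inverse-Gamma(15/4, 191/20)
obs 4: x=4 → posterior Inverse-Gamma(17/4, 551/20)
obs 5: x=2 → posterior Inverse-Gamma(19/4, 711/20)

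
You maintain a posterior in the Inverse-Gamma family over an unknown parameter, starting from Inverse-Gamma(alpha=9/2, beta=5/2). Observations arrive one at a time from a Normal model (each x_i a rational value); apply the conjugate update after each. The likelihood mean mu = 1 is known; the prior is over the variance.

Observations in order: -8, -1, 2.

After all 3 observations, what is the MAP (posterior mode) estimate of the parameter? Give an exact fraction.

13/2

obs 1: x=-8 → posterior Inverse-Gamma(5, 43)
obs 2: x=-1 → posterior Inverse-Gamma(11/2, 45)
obs 3: x=2 → posterior Inverse-Gamma(6, 91/2)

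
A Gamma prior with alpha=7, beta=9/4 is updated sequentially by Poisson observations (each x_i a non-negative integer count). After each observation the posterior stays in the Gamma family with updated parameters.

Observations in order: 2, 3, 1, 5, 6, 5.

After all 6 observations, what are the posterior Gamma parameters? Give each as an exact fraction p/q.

alpha=29, beta=33/4

obs 1: x=2 → posterior Gamma(9, 13/4)
obs 2: x=3 → posterior Gamma(12, 17/4)
obs 3: x=1 → posterior Gamma(13, 21/4)
obs 4: x=5 → posterior Gamma(18, 25/4)
obs 5: x=6 → posterior Gamma(24, 29/4)
obs 6: x=5 → posterior Gamma(29, 33/4)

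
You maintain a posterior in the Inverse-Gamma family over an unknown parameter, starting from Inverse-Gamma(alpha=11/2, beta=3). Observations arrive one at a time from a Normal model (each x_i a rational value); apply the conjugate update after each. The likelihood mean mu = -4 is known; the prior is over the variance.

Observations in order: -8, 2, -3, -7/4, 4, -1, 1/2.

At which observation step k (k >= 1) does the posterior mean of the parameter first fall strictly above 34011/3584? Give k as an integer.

k = 7

obs 1: x=-8 → posterior Inverse-Gamma(6, 11)
obs 2: x=2 → posterior Inverse-Gamma(13/2, 29)
obs 3: x=-3 → posterior Inverse-Gamma(7, 59/2)
obs 4: x=-7/4 → posterior Inverse-Gamma(15/2, 1025/32)
obs 5: x=4 → posterior Inverse-Gamma(8, 2049/32)
obs 6: x=-1 → posterior Inverse-Gamma(17/2, 2193/32)
obs 7: x=1/2 → posterior Inverse-Gamma(9, 2517/32)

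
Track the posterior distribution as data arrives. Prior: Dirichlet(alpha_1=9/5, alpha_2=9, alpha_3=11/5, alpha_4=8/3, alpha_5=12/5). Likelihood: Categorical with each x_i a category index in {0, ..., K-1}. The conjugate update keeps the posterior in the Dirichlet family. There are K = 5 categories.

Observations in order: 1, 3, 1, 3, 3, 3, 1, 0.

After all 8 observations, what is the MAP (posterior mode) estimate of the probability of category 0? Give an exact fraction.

27/316

obs 1: x=1 → posterior Dirichlet(9/5, 10, 11/5, 8/3, 12/5)
obs 2: x=3 → posterior Dirichlet(9/5, 10, 11/5, 11/3, 12/5)
obs 3: x=1 → posterior Dirichlet(9/5, 11, 11/5, 11/3, 12/5)
obs 4: x=3 → posterior Dirichlet(9/5, 11, 11/5, 14/3, 12/5)
obs 5: x=3 → posterior Dirichlet(9/5, 11, 11/5, 17/3, 12/5)
obs 6: x=3 → posterior Dirichlet(9/5, 11, 11/5, 20/3, 12/5)
obs 7: x=1 → posterior Dirichlet(9/5, 12, 11/5, 20/3, 12/5)
obs 8: x=0 → posterior Dirichlet(14/5, 12, 11/5, 20/3, 12/5)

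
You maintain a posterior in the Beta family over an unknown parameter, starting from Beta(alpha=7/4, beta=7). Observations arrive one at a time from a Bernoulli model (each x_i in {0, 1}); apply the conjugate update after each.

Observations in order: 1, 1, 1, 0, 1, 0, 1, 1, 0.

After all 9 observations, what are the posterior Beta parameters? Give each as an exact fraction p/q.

alpha=31/4, beta=10

obs 1: x=1 → posterior Beta(11/4, 7)
obs 2: x=1 → posterior Beta(15/4, 7)
obs 3: x=1 → posterior Beta(19/4, 7)
obs 4: x=0 → posterior Beta(19/4, 8)
obs 5: x=1 → posterior Beta(23/4, 8)
obs 6: x=0 → posterior Beta(23/4, 9)
obs 7: x=1 → posterior Beta(27/4, 9)
obs 8: x=1 → posterior Beta(31/4, 9)
obs 9: x=0 → posterior Beta(31/4, 10)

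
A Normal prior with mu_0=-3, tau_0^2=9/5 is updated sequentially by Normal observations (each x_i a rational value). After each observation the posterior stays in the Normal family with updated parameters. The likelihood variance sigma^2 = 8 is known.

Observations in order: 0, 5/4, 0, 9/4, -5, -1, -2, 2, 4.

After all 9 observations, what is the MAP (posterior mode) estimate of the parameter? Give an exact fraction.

-213/242

obs 1: x=0 → posterior Normal(-120/49, 72/49)
obs 2: x=5/4 → posterior Normal(-15/8, 36/29)
obs 3: x=0 → posterior Normal(-435/268, 72/67)
obs 4: x=9/4 → posterior Normal(-177/152, 18/19)
obs 5: x=-5 → posterior Normal(-267/170, 72/85)
obs 6: x=-1 → posterior Normal(-285/188, 36/47)
obs 7: x=-2 → posterior Normal(-321/206, 72/103)
obs 8: x=2 → posterior Normal(-285/224, 9/14)
obs 9: x=4 → posterior Normal(-213/242, 72/121)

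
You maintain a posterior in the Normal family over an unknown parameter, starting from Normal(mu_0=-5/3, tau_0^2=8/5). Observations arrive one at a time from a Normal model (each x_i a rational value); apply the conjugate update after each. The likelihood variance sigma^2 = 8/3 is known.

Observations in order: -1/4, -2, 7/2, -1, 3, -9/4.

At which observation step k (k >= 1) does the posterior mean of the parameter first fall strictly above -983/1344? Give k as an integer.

k = 3

obs 1: x=-1/4 → posterior Normal(-109/96, 1)
obs 2: x=-2 → posterior Normal(-181/132, 8/11)
obs 3: x=7/2 → posterior Normal(-55/168, 4/7)
obs 4: x=-1 → posterior Normal(-91/204, 8/17)
obs 5: x=3 → posterior Normal(17/240, 2/5)
obs 6: x=-9/4 → posterior Normal(-16/69, 8/23)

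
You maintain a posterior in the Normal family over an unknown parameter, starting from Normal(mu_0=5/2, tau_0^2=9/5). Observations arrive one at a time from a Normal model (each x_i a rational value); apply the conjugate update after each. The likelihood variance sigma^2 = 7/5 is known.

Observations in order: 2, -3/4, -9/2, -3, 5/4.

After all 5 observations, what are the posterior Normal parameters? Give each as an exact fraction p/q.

obs 1: x=2 → posterior Normal(71/32, 63/80)
obs 2: x=-3/4 → posterior Normal(23/20, 63/125)
obs 3: x=-9/2 → posterior Normal(-47/136, 63/170)
obs 4: x=-3 → posterior Normal(-155/172, 63/215)
obs 5: x=5/4 → posterior Normal(-55/104, 63/260)

mu_0=-55/104, tau_0^2=63/260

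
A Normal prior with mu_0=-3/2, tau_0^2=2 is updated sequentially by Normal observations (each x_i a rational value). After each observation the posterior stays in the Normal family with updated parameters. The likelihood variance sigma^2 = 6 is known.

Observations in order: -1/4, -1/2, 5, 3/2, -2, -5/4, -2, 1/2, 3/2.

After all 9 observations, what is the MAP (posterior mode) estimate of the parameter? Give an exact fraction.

-1/6

obs 1: x=-1/4 → posterior Normal(-19/16, 3/2)
obs 2: x=-1/2 → posterior Normal(-21/20, 6/5)
obs 3: x=5 → posterior Normal(-1/24, 1)
obs 4: x=3/2 → posterior Normal(5/28, 6/7)
obs 5: x=-2 → posterior Normal(-3/32, 3/4)
obs 6: x=-5/4 → posterior Normal(-2/9, 2/3)
obs 7: x=-2 → posterior Normal(-2/5, 3/5)
obs 8: x=1/2 → posterior Normal(-7/22, 6/11)
obs 9: x=3/2 → posterior Normal(-1/6, 1/2)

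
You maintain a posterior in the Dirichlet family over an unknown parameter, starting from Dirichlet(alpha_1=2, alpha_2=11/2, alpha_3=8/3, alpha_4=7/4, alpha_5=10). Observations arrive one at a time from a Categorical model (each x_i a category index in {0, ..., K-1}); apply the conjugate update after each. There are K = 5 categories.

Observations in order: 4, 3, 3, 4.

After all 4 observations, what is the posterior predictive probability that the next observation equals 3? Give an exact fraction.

obs 1: x=4 → posterior Dirichlet(2, 11/2, 8/3, 7/4, 11)
obs 2: x=3 → posterior Dirichlet(2, 11/2, 8/3, 11/4, 11)
obs 3: x=3 → posterior Dirichlet(2, 11/2, 8/3, 15/4, 11)
obs 4: x=4 → posterior Dirichlet(2, 11/2, 8/3, 15/4, 12)

45/311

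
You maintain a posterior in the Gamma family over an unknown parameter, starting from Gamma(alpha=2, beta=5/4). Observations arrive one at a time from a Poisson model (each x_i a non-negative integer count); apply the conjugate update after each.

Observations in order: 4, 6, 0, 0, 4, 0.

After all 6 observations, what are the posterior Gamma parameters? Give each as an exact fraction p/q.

obs 1: x=4 → posterior Gamma(6, 9/4)
obs 2: x=6 → posterior Gamma(12, 13/4)
obs 3: x=0 → posterior Gamma(12, 17/4)
obs 4: x=0 → posterior Gamma(12, 21/4)
obs 5: x=4 → posterior Gamma(16, 25/4)
obs 6: x=0 → posterior Gamma(16, 29/4)

alpha=16, beta=29/4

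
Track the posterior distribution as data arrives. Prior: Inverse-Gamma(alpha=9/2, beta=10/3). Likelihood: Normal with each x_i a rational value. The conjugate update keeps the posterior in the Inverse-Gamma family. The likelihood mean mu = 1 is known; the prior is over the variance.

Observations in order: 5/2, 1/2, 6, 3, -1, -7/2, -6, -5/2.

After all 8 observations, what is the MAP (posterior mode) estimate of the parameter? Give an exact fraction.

obs 1: x=5/2 → posterior Inverse-Gamma(5, 107/24)
obs 2: x=1/2 → posterior Inverse-Gamma(11/2, 55/12)
obs 3: x=6 → posterior Inverse-Gamma(6, 205/12)
obs 4: x=3 → posterior Inverse-Gamma(13/2, 229/12)
obs 5: x=-1 → posterior Inverse-Gamma(7, 253/12)
obs 6: x=-7/2 → posterior Inverse-Gamma(15/2, 749/24)
obs 7: x=-6 → posterior Inverse-Gamma(8, 1337/24)
obs 8: x=-5/2 → posterior Inverse-Gamma(17/2, 371/6)

371/57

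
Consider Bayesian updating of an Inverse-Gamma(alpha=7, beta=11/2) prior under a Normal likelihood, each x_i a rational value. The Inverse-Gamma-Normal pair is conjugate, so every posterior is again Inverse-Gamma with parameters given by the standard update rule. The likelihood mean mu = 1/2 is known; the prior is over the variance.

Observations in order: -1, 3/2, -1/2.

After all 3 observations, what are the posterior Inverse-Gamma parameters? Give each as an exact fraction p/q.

alpha=17/2, beta=61/8

obs 1: x=-1 → posterior Inverse-Gamma(15/2, 53/8)
obs 2: x=3/2 → posterior Inverse-Gamma(8, 57/8)
obs 3: x=-1/2 → posterior Inverse-Gamma(17/2, 61/8)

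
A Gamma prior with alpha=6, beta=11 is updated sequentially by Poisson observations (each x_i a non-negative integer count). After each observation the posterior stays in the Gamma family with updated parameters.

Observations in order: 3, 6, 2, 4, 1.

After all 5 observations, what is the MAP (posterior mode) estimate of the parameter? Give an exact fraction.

21/16

obs 1: x=3 → posterior Gamma(9, 12)
obs 2: x=6 → posterior Gamma(15, 13)
obs 3: x=2 → posterior Gamma(17, 14)
obs 4: x=4 → posterior Gamma(21, 15)
obs 5: x=1 → posterior Gamma(22, 16)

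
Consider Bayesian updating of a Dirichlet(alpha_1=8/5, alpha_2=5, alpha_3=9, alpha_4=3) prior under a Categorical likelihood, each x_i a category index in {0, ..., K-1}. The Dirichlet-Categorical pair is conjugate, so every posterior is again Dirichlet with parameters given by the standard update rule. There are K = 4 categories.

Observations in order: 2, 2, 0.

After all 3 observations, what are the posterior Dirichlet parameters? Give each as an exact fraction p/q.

alpha_1=13/5, alpha_2=5, alpha_3=11, alpha_4=3

obs 1: x=2 → posterior Dirichlet(8/5, 5, 10, 3)
obs 2: x=2 → posterior Dirichlet(8/5, 5, 11, 3)
obs 3: x=0 → posterior Dirichlet(13/5, 5, 11, 3)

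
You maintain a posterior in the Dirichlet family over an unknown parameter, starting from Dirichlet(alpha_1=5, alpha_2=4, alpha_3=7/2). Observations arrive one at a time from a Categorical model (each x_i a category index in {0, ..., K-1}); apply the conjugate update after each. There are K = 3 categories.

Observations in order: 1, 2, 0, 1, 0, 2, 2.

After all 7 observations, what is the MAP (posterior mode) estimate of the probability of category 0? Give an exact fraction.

4/11

obs 1: x=1 → posterior Dirichlet(5, 5, 7/2)
obs 2: x=2 → posterior Dirichlet(5, 5, 9/2)
obs 3: x=0 → posterior Dirichlet(6, 5, 9/2)
obs 4: x=1 → posterior Dirichlet(6, 6, 9/2)
obs 5: x=0 → posterior Dirichlet(7, 6, 9/2)
obs 6: x=2 → posterior Dirichlet(7, 6, 11/2)
obs 7: x=2 → posterior Dirichlet(7, 6, 13/2)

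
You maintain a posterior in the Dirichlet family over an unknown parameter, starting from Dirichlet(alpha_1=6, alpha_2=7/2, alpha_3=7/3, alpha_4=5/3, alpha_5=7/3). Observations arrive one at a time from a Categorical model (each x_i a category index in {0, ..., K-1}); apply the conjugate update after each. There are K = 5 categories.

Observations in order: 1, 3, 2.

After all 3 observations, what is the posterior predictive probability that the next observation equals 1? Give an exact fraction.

obs 1: x=1 → posterior Dirichlet(6, 9/2, 7/3, 5/3, 7/3)
obs 2: x=3 → posterior Dirichlet(6, 9/2, 7/3, 8/3, 7/3)
obs 3: x=2 → posterior Dirichlet(6, 9/2, 10/3, 8/3, 7/3)

27/113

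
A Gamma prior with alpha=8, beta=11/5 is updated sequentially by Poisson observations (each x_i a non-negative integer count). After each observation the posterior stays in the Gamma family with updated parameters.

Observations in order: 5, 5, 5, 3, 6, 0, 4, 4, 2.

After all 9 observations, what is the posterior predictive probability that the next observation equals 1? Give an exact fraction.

5573351435838455994380877418284539189187286891558287995154469517900969410560/58773682894798149131733828441462635689681852561024738149164028499143931309381

obs 1: x=5 → posterior Gamma(13, 16/5)
obs 2: x=5 → posterior Gamma(18, 21/5)
obs 3: x=5 → posterior Gamma(23, 26/5)
obs 4: x=3 → posterior Gamma(26, 31/5)
obs 5: x=6 → posterior Gamma(32, 36/5)
obs 6: x=0 → posterior Gamma(32, 41/5)
obs 7: x=4 → posterior Gamma(36, 46/5)
obs 8: x=4 → posterior Gamma(40, 51/5)
obs 9: x=2 → posterior Gamma(42, 56/5)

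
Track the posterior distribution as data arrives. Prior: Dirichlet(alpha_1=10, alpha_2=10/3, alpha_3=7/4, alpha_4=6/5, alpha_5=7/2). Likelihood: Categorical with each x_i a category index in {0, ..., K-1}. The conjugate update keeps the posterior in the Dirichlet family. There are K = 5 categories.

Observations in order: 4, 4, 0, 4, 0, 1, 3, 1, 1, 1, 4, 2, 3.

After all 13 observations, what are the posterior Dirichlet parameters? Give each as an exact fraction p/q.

obs 1: x=4 → posterior Dirichlet(10, 10/3, 7/4, 6/5, 9/2)
obs 2: x=4 → posterior Dirichlet(10, 10/3, 7/4, 6/5, 11/2)
obs 3: x=0 → posterior Dirichlet(11, 10/3, 7/4, 6/5, 11/2)
obs 4: x=4 → posterior Dirichlet(11, 10/3, 7/4, 6/5, 13/2)
obs 5: x=0 → posterior Dirichlet(12, 10/3, 7/4, 6/5, 13/2)
obs 6: x=1 → posterior Dirichlet(12, 13/3, 7/4, 6/5, 13/2)
obs 7: x=3 → posterior Dirichlet(12, 13/3, 7/4, 11/5, 13/2)
obs 8: x=1 → posterior Dirichlet(12, 16/3, 7/4, 11/5, 13/2)
obs 9: x=1 → posterior Dirichlet(12, 19/3, 7/4, 11/5, 13/2)
obs 10: x=1 → posterior Dirichlet(12, 22/3, 7/4, 11/5, 13/2)
obs 11: x=4 → posterior Dirichlet(12, 22/3, 7/4, 11/5, 15/2)
obs 12: x=2 → posterior Dirichlet(12, 22/3, 11/4, 11/5, 15/2)
obs 13: x=3 → posterior Dirichlet(12, 22/3, 11/4, 16/5, 15/2)

alpha_1=12, alpha_2=22/3, alpha_3=11/4, alpha_4=16/5, alpha_5=15/2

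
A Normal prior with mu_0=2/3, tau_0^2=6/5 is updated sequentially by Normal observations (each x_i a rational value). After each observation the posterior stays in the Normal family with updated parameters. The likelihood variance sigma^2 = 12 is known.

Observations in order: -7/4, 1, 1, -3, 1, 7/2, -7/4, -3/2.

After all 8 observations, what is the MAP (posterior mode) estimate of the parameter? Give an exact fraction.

31/108

obs 1: x=-7/4 → posterior Normal(59/132, 12/11)
obs 2: x=1 → posterior Normal(71/144, 1)
obs 3: x=1 → posterior Normal(83/156, 12/13)
obs 4: x=-3 → posterior Normal(47/168, 6/7)
obs 5: x=1 → posterior Normal(59/180, 4/5)
obs 6: x=7/2 → posterior Normal(101/192, 3/4)
obs 7: x=-7/4 → posterior Normal(20/51, 12/17)
obs 8: x=-3/2 → posterior Normal(31/108, 2/3)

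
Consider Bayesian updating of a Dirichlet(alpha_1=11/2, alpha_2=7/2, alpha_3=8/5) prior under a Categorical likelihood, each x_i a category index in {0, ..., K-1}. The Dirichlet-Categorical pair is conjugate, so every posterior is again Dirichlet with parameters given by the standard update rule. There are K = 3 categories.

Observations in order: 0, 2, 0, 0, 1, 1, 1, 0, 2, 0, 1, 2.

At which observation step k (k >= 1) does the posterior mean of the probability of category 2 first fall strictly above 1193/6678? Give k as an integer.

k = 2

obs 1: x=0 → posterior Dirichlet(13/2, 7/2, 8/5)
obs 2: x=2 → posterior Dirichlet(13/2, 7/2, 13/5)
obs 3: x=0 → posterior Dirichlet(15/2, 7/2, 13/5)
obs 4: x=0 → posterior Dirichlet(17/2, 7/2, 13/5)
obs 5: x=1 → posterior Dirichlet(17/2, 9/2, 13/5)
obs 6: x=1 → posterior Dirichlet(17/2, 11/2, 13/5)
obs 7: x=1 → posterior Dirichlet(17/2, 13/2, 13/5)
obs 8: x=0 → posterior Dirichlet(19/2, 13/2, 13/5)
obs 9: x=2 → posterior Dirichlet(19/2, 13/2, 18/5)
obs 10: x=0 → posterior Dirichlet(21/2, 13/2, 18/5)
obs 11: x=1 → posterior Dirichlet(21/2, 15/2, 18/5)
obs 12: x=2 → posterior Dirichlet(21/2, 15/2, 23/5)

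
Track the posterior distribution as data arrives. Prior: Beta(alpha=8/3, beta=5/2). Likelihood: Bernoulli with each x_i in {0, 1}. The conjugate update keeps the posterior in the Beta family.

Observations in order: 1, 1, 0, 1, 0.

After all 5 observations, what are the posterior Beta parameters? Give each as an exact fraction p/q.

obs 1: x=1 → posterior Beta(11/3, 5/2)
obs 2: x=1 → posterior Beta(14/3, 5/2)
obs 3: x=0 → posterior Beta(14/3, 7/2)
obs 4: x=1 → posterior Beta(17/3, 7/2)
obs 5: x=0 → posterior Beta(17/3, 9/2)

alpha=17/3, beta=9/2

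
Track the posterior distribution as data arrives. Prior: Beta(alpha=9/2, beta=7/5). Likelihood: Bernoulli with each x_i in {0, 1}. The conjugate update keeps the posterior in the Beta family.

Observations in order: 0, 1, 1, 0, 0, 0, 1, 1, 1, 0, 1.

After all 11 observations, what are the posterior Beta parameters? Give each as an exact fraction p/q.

alpha=21/2, beta=32/5

obs 1: x=0 → posterior Beta(9/2, 12/5)
obs 2: x=1 → posterior Beta(11/2, 12/5)
obs 3: x=1 → posterior Beta(13/2, 12/5)
obs 4: x=0 → posterior Beta(13/2, 17/5)
obs 5: x=0 → posterior Beta(13/2, 22/5)
obs 6: x=0 → posterior Beta(13/2, 27/5)
obs 7: x=1 → posterior Beta(15/2, 27/5)
obs 8: x=1 → posterior Beta(17/2, 27/5)
obs 9: x=1 → posterior Beta(19/2, 27/5)
obs 10: x=0 → posterior Beta(19/2, 32/5)
obs 11: x=1 → posterior Beta(21/2, 32/5)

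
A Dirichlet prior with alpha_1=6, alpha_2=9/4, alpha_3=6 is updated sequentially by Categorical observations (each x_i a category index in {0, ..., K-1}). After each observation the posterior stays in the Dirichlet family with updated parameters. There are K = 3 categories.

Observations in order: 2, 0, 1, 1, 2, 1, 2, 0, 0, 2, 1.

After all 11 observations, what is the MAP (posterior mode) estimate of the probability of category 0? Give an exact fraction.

32/89

obs 1: x=2 → posterior Dirichlet(6, 9/4, 7)
obs 2: x=0 → posterior Dirichlet(7, 9/4, 7)
obs 3: x=1 → posterior Dirichlet(7, 13/4, 7)
obs 4: x=1 → posterior Dirichlet(7, 17/4, 7)
obs 5: x=2 → posterior Dirichlet(7, 17/4, 8)
obs 6: x=1 → posterior Dirichlet(7, 21/4, 8)
obs 7: x=2 → posterior Dirichlet(7, 21/4, 9)
obs 8: x=0 → posterior Dirichlet(8, 21/4, 9)
obs 9: x=0 → posterior Dirichlet(9, 21/4, 9)
obs 10: x=2 → posterior Dirichlet(9, 21/4, 10)
obs 11: x=1 → posterior Dirichlet(9, 25/4, 10)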